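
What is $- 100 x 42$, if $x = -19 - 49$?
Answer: $285600$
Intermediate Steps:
$x = -68$
$- 100 x 42 = \left(-100\right) \left(-68\right) 42 = 6800 \cdot 42 = 285600$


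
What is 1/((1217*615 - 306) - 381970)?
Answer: 1/366179 ≈ 2.7309e-6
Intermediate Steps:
1/((1217*615 - 306) - 381970) = 1/((748455 - 306) - 381970) = 1/(748149 - 381970) = 1/366179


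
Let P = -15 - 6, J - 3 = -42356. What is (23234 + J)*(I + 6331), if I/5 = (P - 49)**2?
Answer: -589457889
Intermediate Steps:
J = -42353 (J = 3 - 42356 = -42353)
P = -21
I = 24500 (I = 5*(-21 - 49)**2 = 5*(-70)**2 = 5*4900 = 24500)
(23234 + J)*(I + 6331) = (23234 - 42353)*(24500 + 6331) = -19119*30831 = -589457889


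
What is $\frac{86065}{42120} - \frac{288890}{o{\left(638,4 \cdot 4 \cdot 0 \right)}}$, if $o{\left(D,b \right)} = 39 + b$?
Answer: $- \frac{62383027}{8424} \approx -7405.4$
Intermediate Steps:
$\frac{86065}{42120} - \frac{288890}{o{\left(638,4 \cdot 4 \cdot 0 \right)}} = \frac{86065}{42120} - \frac{288890}{39 + 4 \cdot 4 \cdot 0} = 86065 \cdot \frac{1}{42120} - \frac{288890}{39 + 16 \cdot 0} = \frac{17213}{8424} - \frac{288890}{39 + 0} = \frac{17213}{8424} - \frac{288890}{39} = - \frac{62383027}{8424}$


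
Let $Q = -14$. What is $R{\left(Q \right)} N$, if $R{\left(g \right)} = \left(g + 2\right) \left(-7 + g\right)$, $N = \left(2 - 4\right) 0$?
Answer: $0$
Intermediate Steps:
$N = 0$ ($N = \left(-2\right) 0 = 0$)
$R{\left(g \right)} = \left(-7 + g\right) \left(2 + g\right)$ ($R{\left(g \right)} = \left(2 + g\right) \left(-7 + g\right) = \left(-7 + g\right) \left(2 + g\right)$)
$R{\left(Q \right)} N = \left(-14 + \left(-14\right)^{2} - -70\right) 0 = \left(-14 + 196 + 70\right) 0 = 252 \cdot 0 = 0$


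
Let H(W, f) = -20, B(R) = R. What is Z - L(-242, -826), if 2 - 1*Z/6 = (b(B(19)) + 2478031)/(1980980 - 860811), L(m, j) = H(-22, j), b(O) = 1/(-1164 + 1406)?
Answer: 2538243859/135540449 ≈ 18.727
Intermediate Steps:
b(O) = 1/242
L(m, j) = -20
Z = -172565121/135540449 (Z = 12 - 6*(1/242 + 2478031)/(1980980 - 860811) = 12 - 1799050509/(121*1120169) = 12 - 6*599683503/271080898 = 12 - 1799050509/135540449 = -172565121/135540449 ≈ -1.2732)
Z - L(-242, -826) = -172565121/135540449 - 1*(-20) = -172565121/135540449 + 20 = 2538243859/135540449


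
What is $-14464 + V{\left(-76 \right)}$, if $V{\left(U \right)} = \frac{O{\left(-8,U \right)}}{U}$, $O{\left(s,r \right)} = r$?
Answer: $-14463$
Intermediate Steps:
$V{\left(U \right)} = 1$ ($V{\left(U \right)} = \frac{U}{U} = 1$)
$-14464 + V{\left(-76 \right)} = -14464 + 1 = -14463$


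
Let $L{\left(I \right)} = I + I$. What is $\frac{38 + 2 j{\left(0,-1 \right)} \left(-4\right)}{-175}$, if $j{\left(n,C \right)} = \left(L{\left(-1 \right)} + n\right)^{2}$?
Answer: $- \frac{6}{175} \approx -0.034286$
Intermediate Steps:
$L{\left(I \right)} = 2 I$
$j{\left(n,C \right)} = \left(-2 + n\right)^{2}$ ($j{\left(n,C \right)} = \left(2 \left(-1\right) + n\right)^{2} = \left(-2 + n\right)^{2}$)
$\frac{38 + 2 j{\left(0,-1 \right)} \left(-4\right)}{-175} = \frac{38 + 2 \left(-2 + 0\right)^{2} \left(-4\right)}{-175} = \left(38 + 2 \left(-2\right)^{2} \left(-4\right)\right) \left(- \frac{1}{175}\right) = \left(38 + 2 \cdot 4 \left(-4\right)\right) \left(- \frac{1}{175}\right) = \left(38 + 8 \left(-4\right)\right) \left(- \frac{1}{175}\right) = \left(38 - 32\right) \left(- \frac{1}{175}\right) = 6 \left(- \frac{1}{175}\right) = - \frac{6}{175}$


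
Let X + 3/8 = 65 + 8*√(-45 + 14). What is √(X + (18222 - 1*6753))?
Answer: √(184538 + 128*I*√31)/4 ≈ 107.39 + 0.20738*I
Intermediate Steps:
X = 517/8 + 8*I*√31 (X = -3/8 + (65 + 8*√(-45 + 14)) = -3/8 + (65 + 8*√(-31)) = -3/8 + (65 + 8*(I*√31)) = -3/8 + (65 + 8*I*√31) = 517/8 + 8*I*√31 ≈ 64.625 + 44.542*I)
√(X + (18222 - 1*6753)) = √((517/8 + 8*I*√31) + (18222 - 1*6753)) = √((517/8 + 8*I*√31) + (18222 - 6753)) = √((517/8 + 8*I*√31) + 11469) = √(92269/8 + 8*I*√31)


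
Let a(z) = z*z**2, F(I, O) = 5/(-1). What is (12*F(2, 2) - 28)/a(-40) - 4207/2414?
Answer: -16814723/9656000 ≈ -1.7414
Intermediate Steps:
F(I, O) = -5 (F(I, O) = 5*(-1) = -5)
a(z) = z**3
(12*F(2, 2) - 28)/a(-40) - 4207/2414 = (12*(-5) - 28)/((-40)**3) - 4207/2414 = (-60 - 28)/(-64000) - 4207*1/2414 = -88*(-1/64000) - 4207/2414 = 11/8000 - 4207/2414 = -16814723/9656000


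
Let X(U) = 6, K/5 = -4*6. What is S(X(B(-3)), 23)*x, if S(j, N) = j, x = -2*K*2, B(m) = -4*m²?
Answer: 2880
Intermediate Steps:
K = -120 (K = 5*(-4*6) = 5*(-24) = -120)
x = 480 (x = -2*(-120)*2 = 240*2 = 480)
S(X(B(-3)), 23)*x = 6*480 = 2880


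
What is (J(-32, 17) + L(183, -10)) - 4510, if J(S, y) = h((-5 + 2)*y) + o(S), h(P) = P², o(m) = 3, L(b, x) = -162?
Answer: -2068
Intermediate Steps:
J(S, y) = 3 + 9*y² (J(S, y) = ((-5 + 2)*y)² + 3 = (-3*y)² + 3 = 9*y² + 3 = 3 + 9*y²)
(J(-32, 17) + L(183, -10)) - 4510 = ((3 + 9*17²) - 162) - 4510 = ((3 + 9*289) - 162) - 4510 = ((3 + 2601) - 162) - 4510 = (2604 - 162) - 4510 = 2442 - 4510 = -2068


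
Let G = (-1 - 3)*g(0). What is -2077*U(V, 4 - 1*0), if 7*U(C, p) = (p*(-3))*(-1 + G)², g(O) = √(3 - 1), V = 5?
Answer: 822492/7 + 199392*√2/7 ≈ 1.5778e+5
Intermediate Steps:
g(O) = √2
G = -4*√2 (G = (-1 - 3)*√2 = -4*√2 ≈ -5.6569)
U(C, p) = -3*p*(-1 - 4*√2)²/7 (U(C, p) = ((p*(-3))*(-1 - 4*√2)²)/7 = ((-3*p)*(-1 - 4*√2)²)/7 = (-3*p*(-1 - 4*√2)²)/7 = -3*p*(-1 - 4*√2)²/7)
-2077*U(V, 4 - 1*0) = -6231*(4 - 1*0)*(-33 - 8*√2)/7 = -6231*(4 + 0)*(-33 - 8*√2)/7 = -6231*4*(-33 - 8*√2)/7 = -2077*(-396/7 - 96*√2/7) = 822492/7 + 199392*√2/7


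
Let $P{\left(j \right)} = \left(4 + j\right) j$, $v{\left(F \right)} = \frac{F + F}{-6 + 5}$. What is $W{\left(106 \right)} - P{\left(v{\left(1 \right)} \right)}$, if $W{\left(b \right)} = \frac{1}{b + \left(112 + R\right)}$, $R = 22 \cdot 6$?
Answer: $\frac{1401}{350} \approx 4.0029$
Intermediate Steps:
$v{\left(F \right)} = - 2 F$ ($v{\left(F \right)} = \frac{2 F}{-1} = 2 F \left(-1\right) = - 2 F$)
$R = 132$
$W{\left(b \right)} = \frac{1}{244 + b}$ ($W{\left(b \right)} = \frac{1}{b + \left(112 + 132\right)} = \frac{1}{b + 244} = \frac{1}{244 + b}$)
$P{\left(j \right)} = j \left(4 + j\right)$
$W{\left(106 \right)} - P{\left(v{\left(1 \right)} \right)} = \frac{1}{244 + 106} - \left(-2\right) 1 \left(4 - 2\right) = \frac{1}{350} - - 2 \left(4 - 2\right) = \frac{1}{350} - \left(-2\right) 2 = \frac{1}{350} - -4 = \frac{1}{350} + 4 = \frac{1401}{350}$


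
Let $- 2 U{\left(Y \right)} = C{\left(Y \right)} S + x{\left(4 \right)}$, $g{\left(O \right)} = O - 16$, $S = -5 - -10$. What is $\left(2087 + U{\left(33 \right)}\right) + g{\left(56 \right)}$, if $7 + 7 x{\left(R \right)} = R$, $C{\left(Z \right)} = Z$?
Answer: $\frac{14313}{7} \approx 2044.7$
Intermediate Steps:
$x{\left(R \right)} = -1 + \frac{R}{7}$
$S = 5$ ($S = -5 + 10 = 5$)
$g{\left(O \right)} = -16 + O$
$U{\left(Y \right)} = \frac{3}{14} - \frac{5 Y}{2}$ ($U{\left(Y \right)} = - \frac{Y 5 + \left(-1 + \frac{1}{7} \cdot 4\right)}{2} = - \frac{5 Y + \left(-1 + \frac{4}{7}\right)}{2} = - \frac{5 Y - \frac{3}{7}}{2} = - \frac{- \frac{3}{7} + 5 Y}{2} = \frac{3}{14} - \frac{5 Y}{2}$)
$\left(2087 + U{\left(33 \right)}\right) + g{\left(56 \right)} = \left(2087 + \left(\frac{3}{14} - \frac{165}{2}\right)\right) + \left(-16 + 56\right) = \left(2087 + \left(\frac{3}{14} - \frac{165}{2}\right)\right) + 40 = \left(2087 - \frac{576}{7}\right) + 40 = \frac{14033}{7} + 40 = \frac{14313}{7}$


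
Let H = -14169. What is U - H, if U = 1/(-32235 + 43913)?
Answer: 165465583/11678 ≈ 14169.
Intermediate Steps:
U = 1/11678 ≈ 8.5631e-5
U - H = 1/11678 - 1*(-14169) = 1/11678 + 14169 = 165465583/11678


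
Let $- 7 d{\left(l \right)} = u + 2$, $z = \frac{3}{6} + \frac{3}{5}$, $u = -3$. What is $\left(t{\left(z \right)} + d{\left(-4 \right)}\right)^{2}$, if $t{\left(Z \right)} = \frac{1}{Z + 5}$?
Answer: $\frac{17161}{182329} \approx 0.094121$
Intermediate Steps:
$z = \frac{11}{10}$ ($z = 3 \cdot \frac{1}{6} + 3 \cdot \frac{1}{5} = \frac{1}{2} + \frac{3}{5} = \frac{11}{10} \approx 1.1$)
$t{\left(Z \right)} = \frac{1}{5 + Z}$
$d{\left(l \right)} = \frac{1}{7}$ ($d{\left(l \right)} = - \frac{-3 + 2}{7} = \left(- \frac{1}{7}\right) \left(-1\right) = \frac{1}{7}$)
$\left(t{\left(z \right)} + d{\left(-4 \right)}\right)^{2} = \left(\frac{1}{5 + \frac{11}{10}} + \frac{1}{7}\right)^{2} = \left(\frac{1}{\frac{61}{10}} + \frac{1}{7}\right)^{2} = \left(\frac{10}{61} + \frac{1}{7}\right)^{2} = \left(\frac{131}{427}\right)^{2} = \frac{17161}{182329}$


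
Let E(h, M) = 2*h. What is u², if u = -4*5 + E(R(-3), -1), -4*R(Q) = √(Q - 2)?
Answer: (40 + I*√5)²/4 ≈ 398.75 + 44.721*I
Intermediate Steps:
R(Q) = -√(-2 + Q)/4 (R(Q) = -√(Q - 2)/4 = -√(-2 + Q)/4)
u = -20 - I*√5/2 (u = -4*5 + 2*(-√(-2 - 3)/4) = -20 + 2*(-I*√5/4) = -20 - I*√5/2 ≈ -20.0 - 1.118*I)
u² = (-20 - I*√5/2)²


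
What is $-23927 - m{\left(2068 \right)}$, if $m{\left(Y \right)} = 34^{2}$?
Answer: $-25083$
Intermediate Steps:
$m{\left(Y \right)} = 1156$
$-23927 - m{\left(2068 \right)} = -23927 - 1156 = -25083$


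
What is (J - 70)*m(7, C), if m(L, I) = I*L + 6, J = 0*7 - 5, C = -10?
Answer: 4800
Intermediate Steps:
J = -5 (J = 0 - 5 = -5)
m(L, I) = 6 + I*L
(J - 70)*m(7, C) = (-5 - 70)*(6 - 10*7) = -75*(6 - 70) = -75*(-64) = 4800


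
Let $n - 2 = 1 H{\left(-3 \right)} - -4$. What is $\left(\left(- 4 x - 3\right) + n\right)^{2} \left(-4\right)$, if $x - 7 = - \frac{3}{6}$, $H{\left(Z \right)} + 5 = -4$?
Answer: $-4096$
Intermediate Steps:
$H{\left(Z \right)} = -9$ ($H{\left(Z \right)} = -5 - 4 = -9$)
$x = \frac{13}{2}$ ($x = 7 - \frac{3}{6} = 7 - \frac{1}{2} = \frac{13}{2} \approx 6.5$)
$n = -3$ ($n = 2 + \left(1 \left(-9\right) - -4\right) = 2 + \left(-9 + 4\right) = 2 - 5 = -3$)
$\left(\left(- 4 x - 3\right) + n\right)^{2} \left(-4\right) = \left(\left(\left(-4\right) \frac{13}{2} - 3\right) - 3\right)^{2} \left(-4\right) = \left(\left(-26 - 3\right) - 3\right)^{2} \left(-4\right) = \left(-29 - 3\right)^{2} \left(-4\right) = \left(-32\right)^{2} \left(-4\right) = 1024 \left(-4\right) = -4096$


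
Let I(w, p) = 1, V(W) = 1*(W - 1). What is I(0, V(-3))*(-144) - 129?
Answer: -273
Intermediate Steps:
V(W) = -1 + W (V(W) = 1*(-1 + W) = -1 + W)
I(0, V(-3))*(-144) - 129 = 1*(-144) - 129 = -144 - 129 = -273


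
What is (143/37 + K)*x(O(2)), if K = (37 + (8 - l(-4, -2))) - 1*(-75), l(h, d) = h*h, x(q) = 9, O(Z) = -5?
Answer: 35919/37 ≈ 970.78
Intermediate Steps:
l(h, d) = h²
K = 104 (K = (37 + (8 - 1*(-4)²)) - 1*(-75) = (37 + (8 - 1*16)) + 75 = (37 + (8 - 16)) + 75 = (37 - 8) + 75 = 29 + 75 = 104)
(143/37 + K)*x(O(2)) = (143/37 + 104)*9 = (3991/37)*9 = 35919/37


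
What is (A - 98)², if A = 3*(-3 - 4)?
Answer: 14161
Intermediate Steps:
A = -21 (A = 3*(-7) = -21)
(A - 98)² = (-21 - 98)² = (-119)² = 14161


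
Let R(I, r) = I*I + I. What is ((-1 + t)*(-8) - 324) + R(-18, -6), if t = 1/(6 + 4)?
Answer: -54/5 ≈ -10.800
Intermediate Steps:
R(I, r) = I + I² (R(I, r) = I² + I = I + I²)
t = ⅒ (t = 1/10 = ⅒ ≈ 0.10000)
((-1 + t)*(-8) - 324) + R(-18, -6) = ((-1 + ⅒)*(-8) - 324) - 18*(1 - 18) = (-9/10*(-8) - 324) - 18*(-17) = (36/5 - 324) + 306 = -1584/5 + 306 = -54/5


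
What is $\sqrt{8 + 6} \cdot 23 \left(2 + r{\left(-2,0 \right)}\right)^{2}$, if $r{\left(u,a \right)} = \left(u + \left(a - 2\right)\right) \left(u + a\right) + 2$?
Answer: $3312 \sqrt{14} \approx 12392.0$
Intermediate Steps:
$r{\left(u,a \right)} = 2 + \left(a + u\right) \left(-2 + a + u\right)$ ($r{\left(u,a \right)} = \left(u + \left(-2 + a\right)\right) \left(a + u\right) + 2 = \left(-2 + a + u\right) \left(a + u\right) + 2 = \left(a + u\right) \left(-2 + a + u\right) + 2 = 2 + \left(a + u\right) \left(-2 + a + u\right)$)
$\sqrt{8 + 6} \cdot 23 \left(2 + r{\left(-2,0 \right)}\right)^{2} = \sqrt{8 + 6} \cdot 23 \left(2 + \left(2 + 0^{2} + \left(-2\right)^{2} - 0 - -4 + 2 \cdot 0 \left(-2\right)\right)\right)^{2} = \sqrt{14} \cdot 23 \left(2 + \left(2 + 0 + 4 + 0 + 4 + 0\right)\right)^{2} = 23 \sqrt{14} \left(2 + 10\right)^{2} = 23 \sqrt{14} \cdot 12^{2} = 23 \sqrt{14} \cdot 144 = 3312 \sqrt{14}$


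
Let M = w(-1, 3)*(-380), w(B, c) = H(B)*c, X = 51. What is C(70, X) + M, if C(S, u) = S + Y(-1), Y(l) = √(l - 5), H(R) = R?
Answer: 1210 + I*√6 ≈ 1210.0 + 2.4495*I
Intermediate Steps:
w(B, c) = B*c
Y(l) = √(-5 + l)
M = 1140 (M = -1*3*(-380) = -3*(-380) = 1140)
C(S, u) = S + I*√6 (C(S, u) = S + √(-5 - 1) = S + √(-6) = S + I*√6)
C(70, X) + M = (70 + I*√6) + 1140 = 1210 + I*√6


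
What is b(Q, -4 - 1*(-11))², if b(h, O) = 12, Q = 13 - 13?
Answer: 144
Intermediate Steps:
Q = 0
b(Q, -4 - 1*(-11))² = 12² = 144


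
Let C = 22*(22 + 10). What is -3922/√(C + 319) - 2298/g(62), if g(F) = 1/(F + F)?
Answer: -284952 - 3922*√1023/1023 ≈ -2.8507e+5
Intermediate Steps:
g(F) = 1/(2*F)
C = 704 (C = 22*32 = 704)
-3922/√(C + 319) - 2298/g(62) = -3922/√(704 + 319) - 2298/((½)/62) = -3922*√1023/1023 - 2298/((½)*(1/62)) = -3922*√1023/1023 - 2298/1/124 = -3922*√1023/1023 - 2298*124 = -3922*√1023/1023 - 284952 = -284952 - 3922*√1023/1023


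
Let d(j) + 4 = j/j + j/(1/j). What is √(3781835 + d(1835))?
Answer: √7149057 ≈ 2673.8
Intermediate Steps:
d(j) = -3 + j² (d(j) = -4 + (j/j + j/(1/j)) = -4 + (1 + j*j) = -4 + (1 + j²) = -3 + j²)
√(3781835 + d(1835)) = √(3781835 + (-3 + 1835²)) = √(3781835 + (-3 + 3367225)) = √(3781835 + 3367222) = √7149057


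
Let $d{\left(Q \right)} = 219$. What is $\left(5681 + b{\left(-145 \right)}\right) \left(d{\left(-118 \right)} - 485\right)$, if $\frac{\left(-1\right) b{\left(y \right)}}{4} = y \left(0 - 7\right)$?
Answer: $-431186$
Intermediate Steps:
$b{\left(y \right)} = 28 y$ ($b{\left(y \right)} = - 4 y \left(0 - 7\right) = - 4 y \left(-7\right) = - 4 \left(- 7 y\right) = 28 y$)
$\left(5681 + b{\left(-145 \right)}\right) \left(d{\left(-118 \right)} - 485\right) = \left(5681 + 28 \left(-145\right)\right) \left(219 - 485\right) = \left(5681 - 4060\right) \left(-266\right) = 1621 \left(-266\right) = -431186$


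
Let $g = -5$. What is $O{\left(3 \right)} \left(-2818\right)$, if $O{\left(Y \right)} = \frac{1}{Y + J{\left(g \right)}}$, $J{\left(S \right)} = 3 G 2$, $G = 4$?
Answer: $- \frac{2818}{27} \approx -104.37$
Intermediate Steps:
$J{\left(S \right)} = 24$ ($J{\left(S \right)} = 3 \cdot 4 \cdot 2 = 12 \cdot 2 = 24$)
$O{\left(Y \right)} = \frac{1}{24 + Y}$ ($O{\left(Y \right)} = \frac{1}{Y + 24} = \frac{1}{24 + Y}$)
$O{\left(3 \right)} \left(-2818\right) = \frac{1}{24 + 3} \left(-2818\right) = \frac{1}{27} \left(-2818\right) = - \frac{2818}{27}$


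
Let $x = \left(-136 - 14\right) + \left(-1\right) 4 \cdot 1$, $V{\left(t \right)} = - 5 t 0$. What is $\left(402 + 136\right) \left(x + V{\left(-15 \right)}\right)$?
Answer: $-82852$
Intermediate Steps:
$V{\left(t \right)} = 0$
$x = -154$ ($x = -150 - 4 = -154$)
$\left(402 + 136\right) \left(x + V{\left(-15 \right)}\right) = \left(402 + 136\right) \left(-154 + 0\right) = 538 \left(-154\right) = -82852$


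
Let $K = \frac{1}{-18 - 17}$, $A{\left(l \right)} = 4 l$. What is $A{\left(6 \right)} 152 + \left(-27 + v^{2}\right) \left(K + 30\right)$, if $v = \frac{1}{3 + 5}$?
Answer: $\frac{6359897}{2240} \approx 2839.2$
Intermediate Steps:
$v = \frac{1}{8} \approx 0.125$
$K = - \frac{1}{35}$ ($K = \frac{1}{-35} = - \frac{1}{35} \approx -0.028571$)
$A{\left(6 \right)} 152 + \left(-27 + v^{2}\right) \left(K + 30\right) = 4 \cdot 6 \cdot 152 + \left(-27 + \left(\frac{1}{8}\right)^{2}\right) \left(- \frac{1}{35} + 30\right) = 24 \cdot 152 + \left(-27 + \frac{1}{64}\right) \frac{1049}{35} = 3648 - \frac{1811623}{2240} = \frac{6359897}{2240}$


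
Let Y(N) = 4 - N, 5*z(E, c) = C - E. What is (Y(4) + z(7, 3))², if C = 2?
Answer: 1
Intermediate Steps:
z(E, c) = ⅖ - E/5 (z(E, c) = (2 - E)/5 = ⅖ - E/5)
(Y(4) + z(7, 3))² = ((4 - 1*4) + (⅖ - ⅕*7))² = ((4 - 4) + (⅖ - 7/5))² = (0 - 1)² = (-1)² = 1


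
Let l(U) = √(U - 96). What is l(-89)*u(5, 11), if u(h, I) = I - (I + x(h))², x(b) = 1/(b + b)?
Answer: -11221*I*√185/100 ≈ -1526.2*I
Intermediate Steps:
x(b) = 1/(2*b)
l(U) = √(-96 + U)
u(h, I) = I - (I + 1/(2*h))²
l(-89)*u(5, 11) = √(-96 - 89)*(11 - ¼*(1 + 2*11*5)²/5²) = √(-185)*(11 - ¼*1/25*(1 + 110)²) = (I*√185)*(11 - ¼*1/25*111²) = (I*√185)*(11 - ¼*1/25*12321) = (I*√185)*(11 - 12321/100) = (I*√185)*(-11221/100) = -11221*I*√185/100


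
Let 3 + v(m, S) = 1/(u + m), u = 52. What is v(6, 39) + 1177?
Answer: 68093/58 ≈ 1174.0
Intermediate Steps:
v(m, S) = -3 + 1/(52 + m)
v(6, 39) + 1177 = (-155 - 3*6)/(52 + 6) + 1177 = (-155 - 18)/58 + 1177 = (1/58)*(-173) + 1177 = -173/58 + 1177 = 68093/58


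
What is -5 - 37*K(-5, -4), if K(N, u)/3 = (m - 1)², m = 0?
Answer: -116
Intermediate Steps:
K(N, u) = 3 (K(N, u) = 3*(0 - 1)² = 3*(-1)² = 3*1 = 3)
-5 - 37*K(-5, -4) = -5 - 37*3 = -5 - 111 = -116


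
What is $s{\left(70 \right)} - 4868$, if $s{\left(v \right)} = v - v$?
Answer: $-4868$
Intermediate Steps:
$s{\left(v \right)} = 0$
$s{\left(70 \right)} - 4868 = 0 - 4868 = -4868$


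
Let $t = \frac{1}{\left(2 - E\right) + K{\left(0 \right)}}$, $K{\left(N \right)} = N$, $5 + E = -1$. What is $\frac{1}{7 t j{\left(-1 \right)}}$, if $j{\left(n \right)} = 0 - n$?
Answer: $\frac{8}{7} \approx 1.1429$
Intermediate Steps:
$E = -6$ ($E = -5 - 1 = -6$)
$j{\left(n \right)} = - n$
$t = \frac{1}{8}$ ($t = \frac{1}{\left(2 - -6\right) + 0} = \frac{1}{\left(2 + 6\right) + 0} = \frac{1}{8 + 0} = \frac{1}{8} \approx 0.125$)
$\frac{1}{7 t j{\left(-1 \right)}} = \frac{1}{7 \cdot \frac{1}{8} \left(\left(-1\right) \left(-1\right)\right)} = \frac{1}{\frac{7}{8} \cdot 1} = \frac{1}{\frac{7}{8}} = \frac{8}{7}$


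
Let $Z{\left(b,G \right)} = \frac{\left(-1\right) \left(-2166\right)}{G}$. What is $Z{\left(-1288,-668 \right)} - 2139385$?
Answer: $- \frac{714555673}{334} \approx -2.1394 \cdot 10^{6}$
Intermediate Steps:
$Z{\left(b,G \right)} = \frac{2166}{G}$
$Z{\left(-1288,-668 \right)} - 2139385 = \frac{2166}{-668} - 2139385 = 2166 \left(- \frac{1}{668}\right) - 2139385 = - \frac{1083}{334} - 2139385 = - \frac{714555673}{334}$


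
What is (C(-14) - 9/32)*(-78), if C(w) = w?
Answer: 17823/16 ≈ 1113.9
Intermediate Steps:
(C(-14) - 9/32)*(-78) = (-14 - 9/32)*(-78) = -457/32*(-78) = 17823/16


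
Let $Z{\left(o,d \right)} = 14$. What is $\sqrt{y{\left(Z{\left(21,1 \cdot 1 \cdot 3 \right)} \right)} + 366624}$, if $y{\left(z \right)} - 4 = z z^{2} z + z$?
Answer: $\sqrt{405058} \approx 636.44$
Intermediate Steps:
$y{\left(z \right)} = 4 + z + z^{4}$ ($y{\left(z \right)} = 4 + \left(z z^{2} z + z\right) = 4 + \left(z^{3} z + z\right) = 4 + \left(z^{4} + z\right) = 4 + \left(z + z^{4}\right) = 4 + z + z^{4}$)
$\sqrt{y{\left(Z{\left(21,1 \cdot 1 \cdot 3 \right)} \right)} + 366624} = \sqrt{\left(4 + 14 + 14^{4}\right) + 366624} = \sqrt{\left(4 + 14 + 38416\right) + 366624} = \sqrt{38434 + 366624} = \sqrt{405058}$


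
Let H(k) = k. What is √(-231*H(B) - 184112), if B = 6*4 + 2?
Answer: I*√190118 ≈ 436.03*I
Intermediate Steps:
B = 26 (B = 24 + 2 = 26)
√(-231*H(B) - 184112) = √(-231*26 - 184112) = √(-6006 - 184112) = √(-190118) = I*√190118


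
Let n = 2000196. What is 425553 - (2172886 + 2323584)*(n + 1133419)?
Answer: -14090205413497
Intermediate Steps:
425553 - (2172886 + 2323584)*(n + 1133419) = 425553 - (2172886 + 2323584)*(2000196 + 1133419) = 425553 - 4496470*3133615 = 425553 - 1*14090205839050 = 425553 - 14090205839050 = -14090205413497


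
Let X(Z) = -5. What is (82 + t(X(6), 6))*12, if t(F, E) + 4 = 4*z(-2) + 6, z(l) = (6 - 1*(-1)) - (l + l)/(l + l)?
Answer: 1296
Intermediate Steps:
z(l) = 6 (z(l) = (6 + 1) - 2*l/(2*l) = 7 - 2*l*1/(2*l) = 7 - 1*1 = 7 - 1 = 6)
t(F, E) = 26 (t(F, E) = -4 + (4*6 + 6) = -4 + (24 + 6) = -4 + 30 = 26)
(82 + t(X(6), 6))*12 = (82 + 26)*12 = 108*12 = 1296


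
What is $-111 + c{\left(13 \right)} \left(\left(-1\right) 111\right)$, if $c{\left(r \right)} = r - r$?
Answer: $-111$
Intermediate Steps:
$c{\left(r \right)} = 0$
$-111 + c{\left(13 \right)} \left(\left(-1\right) 111\right) = -111 + 0 \left(\left(-1\right) 111\right) = -111 + 0 \left(-111\right) = -111 + 0 = -111$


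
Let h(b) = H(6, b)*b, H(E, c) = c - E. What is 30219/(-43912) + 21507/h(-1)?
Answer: 944203851/307384 ≈ 3071.7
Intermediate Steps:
h(b) = b*(-6 + b) (h(b) = (b - 1*6)*b = (b - 6)*b = (-6 + b)*b = b*(-6 + b))
30219/(-43912) + 21507/h(-1) = 30219/(-43912) + 21507/((-(-6 - 1))) = 30219*(-1/43912) + 21507/((-1*(-7))) = -30219/43912 + 21507/7 = 944203851/307384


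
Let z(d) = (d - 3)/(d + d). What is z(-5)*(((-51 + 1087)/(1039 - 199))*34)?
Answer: 2516/75 ≈ 33.547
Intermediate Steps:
z(d) = (-3 + d)/(2*d) (z(d) = (-3 + d)/((2*d)) = (-3 + d)*(1/(2*d)) = (-3 + d)/(2*d))
z(-5)*(((-51 + 1087)/(1039 - 199))*34) = ((1/2)*(-3 - 5)/(-5))*(((-51 + 1087)/(1039 - 199))*34) = ((1/2)*(-1/5)*(-8))*((1036/840)*34) = 4*((1036*(1/840))*34)/5 = 4*((37/30)*34)/5 = (4/5)*(629/15) = 2516/75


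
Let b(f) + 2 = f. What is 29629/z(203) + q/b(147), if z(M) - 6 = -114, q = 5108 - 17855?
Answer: -5672881/15660 ≈ -362.25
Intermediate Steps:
q = -12747
b(f) = -2 + f
z(M) = -108 (z(M) = 6 - 114 = -108)
29629/z(203) + q/b(147) = 29629/(-108) - 12747/(-2 + 147) = 29629*(-1/108) - 12747/145 = -29629/108 - 12747*1/145 = -29629/108 - 12747/145 = -5672881/15660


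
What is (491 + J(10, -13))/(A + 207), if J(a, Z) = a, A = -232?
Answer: -501/25 ≈ -20.040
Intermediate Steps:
(491 + J(10, -13))/(A + 207) = (491 + 10)/(-232 + 207) = 501/(-25) = 501*(-1/25) = -501/25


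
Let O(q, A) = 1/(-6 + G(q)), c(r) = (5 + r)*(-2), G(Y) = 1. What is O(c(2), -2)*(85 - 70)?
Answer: -3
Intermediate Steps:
c(r) = -10 - 2*r
O(q, A) = -⅕ (O(q, A) = 1/(-6 + 1) = 1/(-5) = -⅕)
O(c(2), -2)*(85 - 70) = -(85 - 70)/5 = -⅕*15 = -3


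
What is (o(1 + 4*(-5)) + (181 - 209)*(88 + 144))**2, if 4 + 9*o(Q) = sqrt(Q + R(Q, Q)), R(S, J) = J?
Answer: (-58468 + I*sqrt(38))**2/81 ≈ 4.2204e+7 - 8899.3*I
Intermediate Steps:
o(Q) = -4/9 + sqrt(2)*sqrt(Q)/9 (o(Q) = -4/9 + sqrt(Q + Q)/9 = -4/9 + sqrt(2*Q)/9 = -4/9 + (sqrt(2)*sqrt(Q))/9 = -4/9 + sqrt(2)*sqrt(Q)/9)
(o(1 + 4*(-5)) + (181 - 209)*(88 + 144))**2 = ((-4/9 + sqrt(2)*sqrt(1 + 4*(-5))/9) + (181 - 209)*(88 + 144))**2 = ((-4/9 + sqrt(2)*sqrt(1 - 20)/9) - 28*232)**2 = ((-4/9 + sqrt(2)*sqrt(-19)/9) - 6496)**2 = ((-4/9 + sqrt(2)*(I*sqrt(19))/9) - 6496)**2 = ((-4/9 + I*sqrt(38)/9) - 6496)**2 = (-58468/9 + I*sqrt(38)/9)**2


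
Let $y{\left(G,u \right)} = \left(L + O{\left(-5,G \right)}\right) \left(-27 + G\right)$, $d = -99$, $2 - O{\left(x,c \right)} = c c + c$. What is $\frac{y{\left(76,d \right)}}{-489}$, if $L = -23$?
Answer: $\frac{287777}{489} \approx 588.5$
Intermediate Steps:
$O{\left(x,c \right)} = 2 - c - c^{2}$ ($O{\left(x,c \right)} = 2 - \left(c c + c\right) = 2 - \left(c^{2} + c\right) = 2 - \left(c + c^{2}\right) = 2 - c - c^{2}$)
$y{\left(G,u \right)} = \left(-27 + G\right) \left(-21 - G - G^{2}\right)$ ($y{\left(G,u \right)} = \left(-23 - \left(-2 + G + G^{2}\right)\right) \left(-27 + G\right) = \left(-21 - G - G^{2}\right) \left(-27 + G\right) = \left(-27 + G\right) \left(-21 - G - G^{2}\right)$)
$\frac{y{\left(76,d \right)}}{-489} = \frac{567 - 76^{3} + 6 \cdot 76 + 26 \cdot 76^{2}}{-489} = \left(567 - 438976 + 456 + 26 \cdot 5776\right) \left(- \frac{1}{489}\right) = \left(567 - 438976 + 456 + 150176\right) \left(- \frac{1}{489}\right) = \left(-287777\right) \left(- \frac{1}{489}\right) = \frac{287777}{489}$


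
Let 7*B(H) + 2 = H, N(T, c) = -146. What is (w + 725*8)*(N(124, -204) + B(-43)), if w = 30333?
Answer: -38553911/7 ≈ -5.5077e+6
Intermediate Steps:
B(H) = -2/7 + H/7
(w + 725*8)*(N(124, -204) + B(-43)) = (30333 + 725*8)*(-146 + (-2/7 + (⅐)*(-43))) = (30333 + 5800)*(-146 + (-2/7 - 43/7)) = 36133*(-146 - 45/7) = 36133*(-1067/7) = -38553911/7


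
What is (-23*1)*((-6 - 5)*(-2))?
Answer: -506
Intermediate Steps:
(-23*1)*((-6 - 5)*(-2)) = -(-253)*(-2) = -23*22 = -506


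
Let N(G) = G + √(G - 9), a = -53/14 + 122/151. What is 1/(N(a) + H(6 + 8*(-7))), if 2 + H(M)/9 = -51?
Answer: -2145018722/1029614825523 - 2114*I*√53528594/1029614825523 ≈ -0.0020833 - 1.5022e-5*I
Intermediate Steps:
a = -6295/2114 (a = -53*1/14 + 122*(1/151) = -53/14 + 122/151 = -6295/2114 ≈ -2.9778)
H(M) = -477 (H(M) = -18 + 9*(-51) = -18 - 459 = -477)
N(G) = G + √(-9 + G)
1/(N(a) + H(6 + 8*(-7))) = 1/((-6295/2114 + √(-9 - 6295/2114)) - 477) = 1/((-6295/2114 + √(-25321/2114)) - 477) = 1/((-6295/2114 + I*√53528594/2114) - 477) = 1/(-1014673/2114 + I*√53528594/2114)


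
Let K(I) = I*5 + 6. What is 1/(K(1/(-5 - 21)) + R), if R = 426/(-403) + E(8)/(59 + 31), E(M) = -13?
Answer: 18135/83533 ≈ 0.21710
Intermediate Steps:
K(I) = 6 + 5*I (K(I) = 5*I + 6 = 6 + 5*I)
R = -43579/36270 (R = 426/(-403) - 13/(59 + 31) = 426*(-1/403) - 13/90 = -426/403 - 13*1/90 = -426/403 - 13/90 = -43579/36270 ≈ -1.2015)
1/(K(1/(-5 - 21)) + R) = 1/((6 + 5/(-5 - 21)) - 43579/36270) = 1/((6 + 5/(-26)) - 43579/36270) = 1/((6 + 5*(-1/26)) - 43579/36270) = 1/((6 - 5/26) - 43579/36270) = 1/(151/26 - 43579/36270) = 1/(83533/18135) = 18135/83533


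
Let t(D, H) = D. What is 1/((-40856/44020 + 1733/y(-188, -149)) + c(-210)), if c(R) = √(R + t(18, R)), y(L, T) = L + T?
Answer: -83496529305355/3147704555382289 - 110034755433800*I*√3/3147704555382289 ≈ -0.026526 - 0.060548*I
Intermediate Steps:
c(R) = √(18 + R) (c(R) = √(R + 18) = √(18 + R))
1/((-40856/44020 + 1733/y(-188, -149)) + c(-210)) = 1/((-40856/44020 + 1733/(-188 - 149)) + √(18 - 210)) = 1/((-40856*1/44020 + 1733/(-337)) + √(-192)) = 1/((-10214/11005 + 1733*(-1/337)) + 8*I*√3) = 1/((-10214/11005 - 1733/337) + 8*I*√3) = 1/(-22513783/3708685 + 8*I*√3)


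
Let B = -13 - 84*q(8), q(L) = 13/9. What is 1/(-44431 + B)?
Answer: -3/133696 ≈ -2.2439e-5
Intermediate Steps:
q(L) = 13/9 (q(L) = 13*(⅑) = 13/9)
B = -403/3 (B = -13 - 84*13/9 = -13 - 364/3 = -403/3 ≈ -134.33)
1/(-44431 + B) = 1/(-44431 - 403/3) = 1/(-133696/3) = -3/133696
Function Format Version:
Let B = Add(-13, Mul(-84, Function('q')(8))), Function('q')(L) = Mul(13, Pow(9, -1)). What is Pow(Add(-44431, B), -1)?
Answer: Rational(-3, 133696) ≈ -2.2439e-5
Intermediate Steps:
Function('q')(L) = Rational(13, 9) (Function('q')(L) = Mul(13, Rational(1, 9)) = Rational(13, 9))
B = Rational(-403, 3) (B = Add(-13, Mul(-84, Rational(13, 9))) = Add(-13, Rational(-364, 3)) = Rational(-403, 3) ≈ -134.33)
Pow(Add(-44431, B), -1) = Pow(Add(-44431, Rational(-403, 3)), -1) = Pow(Rational(-133696, 3), -1) = Rational(-3, 133696)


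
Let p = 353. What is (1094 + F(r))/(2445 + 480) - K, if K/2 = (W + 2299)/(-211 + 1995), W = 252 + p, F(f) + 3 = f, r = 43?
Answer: -207852/72475 ≈ -2.8679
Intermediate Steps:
F(f) = -3 + f
W = 605 (W = 252 + 353 = 605)
K = 726/223 (K = 2*((605 + 2299)/(-211 + 1995)) = 2*(2904/1784) = 2*(2904*(1/1784)) = 2*(363/223) = 726/223 ≈ 3.2556)
(1094 + F(r))/(2445 + 480) - K = (1094 + (-3 + 43))/(2445 + 480) - 1*726/223 = (1094 + 40)/2925 - 726/223 = 1134*(1/2925) - 726/223 = 126/325 - 726/223 = -207852/72475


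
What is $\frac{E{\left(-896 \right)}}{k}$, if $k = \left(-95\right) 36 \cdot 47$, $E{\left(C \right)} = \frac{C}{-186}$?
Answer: $- \frac{112}{3737205} \approx -2.9969 \cdot 10^{-5}$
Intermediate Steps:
$E{\left(C \right)} = - \frac{C}{186}$ ($E{\left(C \right)} = C \left(- \frac{1}{186}\right) = - \frac{C}{186}$)
$k = -160740$ ($k = \left(-3420\right) 47 = -160740$)
$\frac{E{\left(-896 \right)}}{k} = \frac{\left(- \frac{1}{186}\right) \left(-896\right)}{-160740} = \frac{448}{93} \left(- \frac{1}{160740}\right) = - \frac{112}{3737205}$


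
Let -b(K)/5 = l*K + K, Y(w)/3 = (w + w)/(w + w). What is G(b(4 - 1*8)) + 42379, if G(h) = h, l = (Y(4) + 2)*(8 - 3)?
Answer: 42899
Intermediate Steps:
Y(w) = 3 (Y(w) = 3*((w + w)/(w + w)) = 3*((2*w)/((2*w))) = 3*((2*w)*(1/(2*w))) = 3*1 = 3)
l = 25 (l = (3 + 2)*(8 - 3) = 5*5 = 25)
b(K) = -130*K (b(K) = -5*(25*K + K) = -130*K)
G(b(4 - 1*8)) + 42379 = -130*(4 - 1*8) + 42379 = -130*(4 - 8) + 42379 = -130*(-4) + 42379 = 520 + 42379 = 42899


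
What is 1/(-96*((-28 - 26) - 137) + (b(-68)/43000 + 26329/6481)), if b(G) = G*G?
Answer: 34835375/638886700393 ≈ 5.4525e-5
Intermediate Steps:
b(G) = G²
1/(-96*((-28 - 26) - 137) + (b(-68)/43000 + 26329/6481)) = 1/(-96*((-28 - 26) - 137) + ((-68)²/43000 + 26329/6481)) = 1/(-96*(-54 - 137) + (4624*(1/43000) + 26329*(1/6481))) = 1/(-96*(-191) + (578/5375 + 26329/6481)) = 1/(18336 + 145264393/34835375) = 1/(638886700393/34835375) = 34835375/638886700393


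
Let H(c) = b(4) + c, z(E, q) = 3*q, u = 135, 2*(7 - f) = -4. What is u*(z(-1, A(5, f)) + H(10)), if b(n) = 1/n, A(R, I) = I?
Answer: 20115/4 ≈ 5028.8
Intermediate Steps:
f = 9 (f = 7 - ½*(-4) = 7 + 2 = 9)
H(c) = ¼ + c (H(c) = 1/4 + c = ¼ + c)
u*(z(-1, A(5, f)) + H(10)) = 135*(3*9 + (¼ + 10)) = 135*(27 + 41/4) = 135*(149/4) = 20115/4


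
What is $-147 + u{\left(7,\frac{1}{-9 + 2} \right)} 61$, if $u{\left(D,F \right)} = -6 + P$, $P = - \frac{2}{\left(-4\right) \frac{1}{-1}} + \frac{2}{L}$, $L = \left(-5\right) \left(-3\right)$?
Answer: $- \frac{16061}{30} \approx -535.37$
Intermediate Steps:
$L = 15$
$P = - \frac{11}{30}$ ($P = - \frac{2}{\left(-4\right) \frac{1}{-1}} + \frac{2}{15} = - \frac{2}{\left(-4\right) \left(-1\right)} + 2 \cdot \frac{1}{15} = - \frac{2}{4} + \frac{2}{15} = \left(-2\right) \frac{1}{4} + \frac{2}{15} = - \frac{1}{2} + \frac{2}{15} = - \frac{11}{30} \approx -0.36667$)
$u{\left(D,F \right)} = - \frac{191}{30}$ ($u{\left(D,F \right)} = -6 - \frac{11}{30} = - \frac{191}{30}$)
$-147 + u{\left(7,\frac{1}{-9 + 2} \right)} 61 = -147 - \frac{11651}{30} = - \frac{16061}{30}$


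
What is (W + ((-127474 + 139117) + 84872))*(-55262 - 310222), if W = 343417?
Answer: -160788107088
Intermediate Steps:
(W + ((-127474 + 139117) + 84872))*(-55262 - 310222) = (343417 + ((-127474 + 139117) + 84872))*(-55262 - 310222) = (343417 + (11643 + 84872))*(-365484) = (343417 + 96515)*(-365484) = 439932*(-365484) = -160788107088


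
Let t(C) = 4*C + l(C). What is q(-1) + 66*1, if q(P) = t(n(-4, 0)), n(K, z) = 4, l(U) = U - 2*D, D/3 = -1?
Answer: 92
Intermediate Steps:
D = -3 (D = 3*(-1) = -3)
l(U) = 6 + U (l(U) = U - 2*(-3) = U + 6 = 6 + U)
t(C) = 6 + 5*C (t(C) = 4*C + (6 + C) = 6 + 5*C)
q(P) = 26 (q(P) = 6 + 5*4 = 6 + 20 = 26)
q(-1) + 66*1 = 26 + 66*1 = 26 + 66 = 92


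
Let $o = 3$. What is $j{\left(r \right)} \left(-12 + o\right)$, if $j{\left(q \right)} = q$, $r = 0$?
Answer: $0$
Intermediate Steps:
$j{\left(r \right)} \left(-12 + o\right) = 0 \left(-12 + 3\right) = 0 \left(-9\right) = 0$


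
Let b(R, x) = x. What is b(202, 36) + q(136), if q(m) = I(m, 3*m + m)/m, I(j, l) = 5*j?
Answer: 41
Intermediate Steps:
q(m) = 5 (q(m) = (5*m)/m = 5)
b(202, 36) + q(136) = 36 + 5 = 41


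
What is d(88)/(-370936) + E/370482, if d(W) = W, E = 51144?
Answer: 394553091/2863023149 ≈ 0.13781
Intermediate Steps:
d(88)/(-370936) + E/370482 = 88/(-370936) + 51144/370482 = 88*(-1/370936) + 51144*(1/370482) = -11/46367 + 8524/61747 = 394553091/2863023149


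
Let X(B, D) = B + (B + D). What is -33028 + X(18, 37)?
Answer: -32955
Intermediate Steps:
X(B, D) = D + 2*B
-33028 + X(18, 37) = -33028 + (37 + 2*18) = -33028 + (37 + 36) = -33028 + 73 = -32955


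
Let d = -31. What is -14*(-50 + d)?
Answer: 1134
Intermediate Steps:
-14*(-50 + d) = -14*(-50 - 31) = -14*(-81) = 1134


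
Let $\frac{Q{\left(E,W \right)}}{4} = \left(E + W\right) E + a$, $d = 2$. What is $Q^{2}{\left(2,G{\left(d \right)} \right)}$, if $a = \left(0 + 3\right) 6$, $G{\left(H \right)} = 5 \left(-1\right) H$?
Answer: $64$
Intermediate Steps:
$G{\left(H \right)} = - 5 H$
$a = 18$ ($a = 3 \cdot 6 = 18$)
$Q{\left(E,W \right)} = 72 + 4 E \left(E + W\right)$ ($Q{\left(E,W \right)} = 4 \left(\left(E + W\right) E + 18\right) = 4 \left(E \left(E + W\right) + 18\right) = 4 \left(18 + E \left(E + W\right)\right) = 72 + 4 E \left(E + W\right)$)
$Q^{2}{\left(2,G{\left(d \right)} \right)} = \left(72 + 4 \cdot 2^{2} + 4 \cdot 2 \left(\left(-5\right) 2\right)\right)^{2} = \left(72 + 4 \cdot 4 + 4 \cdot 2 \left(-10\right)\right)^{2} = \left(72 + 16 - 80\right)^{2} = 8^{2} = 64$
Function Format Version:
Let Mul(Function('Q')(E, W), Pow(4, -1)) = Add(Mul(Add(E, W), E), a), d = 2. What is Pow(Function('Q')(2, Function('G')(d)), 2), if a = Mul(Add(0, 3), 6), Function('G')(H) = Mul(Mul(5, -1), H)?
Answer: 64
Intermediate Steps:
Function('G')(H) = Mul(-5, H)
a = 18 (a = Mul(3, 6) = 18)
Function('Q')(E, W) = Add(72, Mul(4, E, Add(E, W))) (Function('Q')(E, W) = Mul(4, Add(Mul(Add(E, W), E), 18)) = Mul(4, Add(Mul(E, Add(E, W)), 18)) = Mul(4, Add(18, Mul(E, Add(E, W)))) = Add(72, Mul(4, E, Add(E, W))))
Pow(Function('Q')(2, Function('G')(d)), 2) = Pow(Add(72, Mul(4, Pow(2, 2)), Mul(4, 2, Mul(-5, 2))), 2) = Pow(Add(72, Mul(4, 4), Mul(4, 2, -10)), 2) = Pow(Add(72, 16, -80), 2) = Pow(8, 2) = 64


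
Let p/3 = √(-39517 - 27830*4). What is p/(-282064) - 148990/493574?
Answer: -74495/246787 - 3*I*√150837/282064 ≈ -0.30186 - 0.0041307*I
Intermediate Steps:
p = 3*I*√150837 (p = 3*√(-39517 - 27830*4) = 3*√(-39517 - 111320) = 3*√(-150837) = 3*(I*√150837) = 3*I*√150837 ≈ 1165.1*I)
p/(-282064) - 148990/493574 = (3*I*√150837)/(-282064) - 148990/493574 = (3*I*√150837)*(-1/282064) - 148990*1/493574 = -3*I*√150837/282064 - 74495/246787 = -74495/246787 - 3*I*√150837/282064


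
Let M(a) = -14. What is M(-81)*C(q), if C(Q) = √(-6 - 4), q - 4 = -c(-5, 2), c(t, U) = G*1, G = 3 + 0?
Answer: -14*I*√10 ≈ -44.272*I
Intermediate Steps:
G = 3
c(t, U) = 3 (c(t, U) = 3*1 = 3)
q = 1 (q = 4 - 1*3 = 4 - 3 = 1)
C(Q) = I*√10 (C(Q) = √(-10) = I*√10)
M(-81)*C(q) = -14*I*√10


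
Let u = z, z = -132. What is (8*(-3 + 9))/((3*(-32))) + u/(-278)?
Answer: -7/278 ≈ -0.025180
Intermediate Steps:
u = -132
(8*(-3 + 9))/((3*(-32))) + u/(-278) = (8*(-3 + 9))/((3*(-32))) - 132/(-278) = (8*6)/(-96) - 132*(-1/278) = 48*(-1/96) + 66/139 = -½ + 66/139 = -7/278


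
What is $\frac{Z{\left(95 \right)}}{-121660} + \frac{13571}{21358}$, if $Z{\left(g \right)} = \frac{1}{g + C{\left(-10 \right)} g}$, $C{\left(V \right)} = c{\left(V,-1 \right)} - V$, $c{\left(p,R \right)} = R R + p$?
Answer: $\frac{156849536021}{246849356600} \approx 0.63541$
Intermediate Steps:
$c{\left(p,R \right)} = p + R^{2}$ ($c{\left(p,R \right)} = R^{2} + p = p + R^{2}$)
$C{\left(V \right)} = 1$ ($C{\left(V \right)} = \left(V + \left(-1\right)^{2}\right) - V = \left(V + 1\right) - V = \left(1 + V\right) - V = 1$)
$Z{\left(g \right)} = \frac{1}{2 g}$ ($Z{\left(g \right)} = \frac{1}{g + 1 g} = \frac{1}{g + g} = \frac{1}{2 g}$)
$\frac{Z{\left(95 \right)}}{-121660} + \frac{13571}{21358} = \frac{\frac{1}{2} \cdot \frac{1}{95}}{-121660} + \frac{13571}{21358} = \frac{1}{2} \cdot \frac{1}{95} \left(- \frac{1}{121660}\right) + 13571 \cdot \frac{1}{21358} = \frac{1}{190} \left(- \frac{1}{121660}\right) + \frac{13571}{21358} = - \frac{1}{23115400} + \frac{13571}{21358} = \frac{156849536021}{246849356600}$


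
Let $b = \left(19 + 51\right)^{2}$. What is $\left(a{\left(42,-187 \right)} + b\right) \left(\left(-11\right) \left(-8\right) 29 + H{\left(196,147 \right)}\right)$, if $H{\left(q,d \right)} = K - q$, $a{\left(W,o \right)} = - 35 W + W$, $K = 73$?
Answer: $8433488$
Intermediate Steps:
$a{\left(W,o \right)} = - 34 W$
$H{\left(q,d \right)} = 73 - q$
$b = 4900$ ($b = 70^{2} = 4900$)
$\left(a{\left(42,-187 \right)} + b\right) \left(\left(-11\right) \left(-8\right) 29 + H{\left(196,147 \right)}\right) = \left(\left(-34\right) 42 + 4900\right) \left(\left(-11\right) \left(-8\right) 29 + \left(73 - 196\right)\right) = \left(-1428 + 4900\right) \left(88 \cdot 29 + \left(73 - 196\right)\right) = 3472 \left(2552 - 123\right) = 3472 \cdot 2429 = 8433488$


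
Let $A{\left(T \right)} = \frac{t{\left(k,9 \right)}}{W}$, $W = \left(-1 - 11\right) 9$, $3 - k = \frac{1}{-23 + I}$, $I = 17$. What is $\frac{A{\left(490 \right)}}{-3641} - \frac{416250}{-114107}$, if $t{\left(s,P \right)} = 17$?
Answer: $\frac{163683094819}{44870067396} \approx 3.6479$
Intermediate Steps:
$k = \frac{19}{6}$ ($k = 3 - \frac{1}{-23 + 17} = 3 - \frac{1}{-6} = 3 - - \frac{1}{6} = 3 + \frac{1}{6} = \frac{19}{6} \approx 3.1667$)
$W = -108$ ($W = \left(-12\right) 9 = -108$)
$A{\left(T \right)} = - \frac{17}{108}$ ($A{\left(T \right)} = \frac{17}{-108} = 17 \left(- \frac{1}{108}\right) = - \frac{17}{108}$)
$\frac{A{\left(490 \right)}}{-3641} - \frac{416250}{-114107} = - \frac{17}{108 \left(-3641\right)} - \frac{416250}{-114107} = \left(- \frac{17}{108}\right) \left(- \frac{1}{3641}\right) - - \frac{416250}{114107} = \frac{17}{393228} + \frac{416250}{114107} = \frac{163683094819}{44870067396}$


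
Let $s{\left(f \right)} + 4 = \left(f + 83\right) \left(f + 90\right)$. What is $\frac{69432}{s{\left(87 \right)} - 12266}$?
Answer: $\frac{526}{135} \approx 3.8963$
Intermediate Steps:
$s{\left(f \right)} = -4 + \left(83 + f\right) \left(90 + f\right)$ ($s{\left(f \right)} = -4 + \left(f + 83\right) \left(f + 90\right) = -4 + \left(83 + f\right) \left(90 + f\right)$)
$\frac{69432}{s{\left(87 \right)} - 12266} = \frac{69432}{\left(7466 + 87^{2} + 173 \cdot 87\right) - 12266} = \frac{69432}{\left(7466 + 7569 + 15051\right) - 12266} = \frac{69432}{30086 - 12266} = \frac{69432}{17820} = 69432 \cdot \frac{1}{17820} = \frac{526}{135}$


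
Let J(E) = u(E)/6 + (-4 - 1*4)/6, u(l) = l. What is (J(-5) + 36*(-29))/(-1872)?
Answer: 6277/11232 ≈ 0.55885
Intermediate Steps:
J(E) = -4/3 + E/6 (J(E) = E/6 + (-4 - 1*4)/6 = E*(⅙) + (-4 - 4)*(⅙) = E/6 - 8*⅙ = E/6 - 4/3 = -4/3 + E/6)
(J(-5) + 36*(-29))/(-1872) = ((-4/3 + (⅙)*(-5)) + 36*(-29))/(-1872) = ((-4/3 - ⅚) - 1044)*(-1/1872) = (-13/6 - 1044)*(-1/1872) = -6277/6*(-1/1872) = 6277/11232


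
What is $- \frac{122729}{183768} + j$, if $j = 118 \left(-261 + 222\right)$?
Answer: $- \frac{27284615}{5928} \approx -4602.7$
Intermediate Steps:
$j = -4602$ ($j = 118 \left(-39\right) = -4602$)
$- \frac{122729}{183768} + j = - \frac{122729}{183768} - 4602 = \left(-122729\right) \frac{1}{183768} - 4602 = - \frac{3959}{5928} - 4602 = - \frac{27284615}{5928}$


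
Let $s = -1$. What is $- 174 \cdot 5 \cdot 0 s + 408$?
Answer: $408$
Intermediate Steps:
$- 174 \cdot 5 \cdot 0 s + 408 = - 174 \cdot 5 \cdot 0 \left(-1\right) + 408 = - 174 \cdot 0 \left(-1\right) + 408 = \left(-174\right) 0 + 408 = 0 + 408 = 408$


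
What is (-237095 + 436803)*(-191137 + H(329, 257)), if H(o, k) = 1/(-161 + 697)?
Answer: -5114992741537/134 ≈ -3.8172e+10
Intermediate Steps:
H(o, k) = 1/536
(-237095 + 436803)*(-191137 + H(329, 257)) = (-237095 + 436803)*(-191137 + 1/536) = 199708*(-102449431/536) = -5114992741537/134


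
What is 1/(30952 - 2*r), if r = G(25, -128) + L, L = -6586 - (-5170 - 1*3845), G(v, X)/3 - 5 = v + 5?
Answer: 1/25884 ≈ 3.8634e-5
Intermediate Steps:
G(v, X) = 30 + 3*v (G(v, X) = 15 + 3*(v + 5) = 15 + 3*(5 + v) = 15 + (15 + 3*v) = 30 + 3*v)
L = 2429 (L = -6586 - (-5170 - 3845) = -6586 - 1*(-9015) = -6586 + 9015 = 2429)
r = 2534 (r = (30 + 3*25) + 2429 = (30 + 75) + 2429 = 105 + 2429 = 2534)
1/(30952 - 2*r) = 1/(30952 - 2*2534) = 1/(30952 - 5068) = 1/25884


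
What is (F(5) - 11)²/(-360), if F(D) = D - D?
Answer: -121/360 ≈ -0.33611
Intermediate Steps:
F(D) = 0
(F(5) - 11)²/(-360) = (0 - 11)²/(-360) = (-11)²*(-1/360) = 121*(-1/360) = -121/360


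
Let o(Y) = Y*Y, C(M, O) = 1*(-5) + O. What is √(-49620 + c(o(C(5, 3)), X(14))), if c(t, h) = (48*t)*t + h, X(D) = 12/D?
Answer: I*√2393706/7 ≈ 221.02*I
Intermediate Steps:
C(M, O) = -5 + O
o(Y) = Y²
c(t, h) = h + 48*t² (c(t, h) = 48*t² + h = h + 48*t²)
√(-49620 + c(o(C(5, 3)), X(14))) = √(-49620 + (12/14 + 48*((-5 + 3)²)²)) = √(-49620 + (12*(1/14) + 48*((-2)²)²)) = √(-49620 + (6/7 + 48*4²)) = √(-49620 + (6/7 + 48*16)) = √(-49620 + (6/7 + 768)) = √(-49620 + 5382/7) = √(-341958/7) = I*√2393706/7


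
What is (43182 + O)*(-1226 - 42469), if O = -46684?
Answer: 153019890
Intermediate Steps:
(43182 + O)*(-1226 - 42469) = (43182 - 46684)*(-1226 - 42469) = -3502*(-43695) = 153019890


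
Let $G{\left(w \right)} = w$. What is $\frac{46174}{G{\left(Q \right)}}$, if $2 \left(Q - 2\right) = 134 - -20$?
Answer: $\frac{46174}{79} \approx 584.48$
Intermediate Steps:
$Q = 79$ ($Q = 2 + \frac{134 - -20}{2} = 2 + \frac{134 + 20}{2} = 2 + \frac{1}{2} \cdot 154 = 2 + 77 = 79$)
$\frac{46174}{G{\left(Q \right)}} = \frac{46174}{79}$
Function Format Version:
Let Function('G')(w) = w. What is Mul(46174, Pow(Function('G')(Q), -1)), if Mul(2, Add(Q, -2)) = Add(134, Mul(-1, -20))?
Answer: Rational(46174, 79) ≈ 584.48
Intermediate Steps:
Q = 79 (Q = Add(2, Mul(Rational(1, 2), Add(134, Mul(-1, -20)))) = Add(2, Mul(Rational(1, 2), Add(134, 20))) = Add(2, Mul(Rational(1, 2), 154)) = Add(2, 77) = 79)
Mul(46174, Pow(Function('G')(Q), -1)) = Mul(46174, Pow(79, -1)) = Mul(46174, Rational(1, 79)) = Rational(46174, 79)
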